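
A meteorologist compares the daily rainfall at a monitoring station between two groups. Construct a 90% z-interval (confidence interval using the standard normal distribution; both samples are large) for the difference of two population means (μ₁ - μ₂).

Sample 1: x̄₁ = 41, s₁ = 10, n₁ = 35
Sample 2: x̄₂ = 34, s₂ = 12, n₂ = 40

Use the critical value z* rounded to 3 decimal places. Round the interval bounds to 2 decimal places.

Both samples are large (n₁ = 35 ≥ 30, n₂ = 40 ≥ 30), so a z-interval for the difference of means applies.

Point estimate: x̄₁ - x̄₂ = 41 - 34 = 7

Standard error: SE = √(s₁²/n₁ + s₂²/n₂)
= √(10²/35 + 12²/40)
= √(2.857143 + 3.600000)
= 2.541091

For 90% confidence, z* = 1.645 (from standard normal table)
Margin of error: E = z* × SE = 1.645 × 2.541091 = 4.1801

Z-interval: (x̄₁ - x̄₂) ± E = 7 ± 4.1801 = (2.8199, 11.1801)

Rounded to 2 decimal places:

(2.82, 11.18)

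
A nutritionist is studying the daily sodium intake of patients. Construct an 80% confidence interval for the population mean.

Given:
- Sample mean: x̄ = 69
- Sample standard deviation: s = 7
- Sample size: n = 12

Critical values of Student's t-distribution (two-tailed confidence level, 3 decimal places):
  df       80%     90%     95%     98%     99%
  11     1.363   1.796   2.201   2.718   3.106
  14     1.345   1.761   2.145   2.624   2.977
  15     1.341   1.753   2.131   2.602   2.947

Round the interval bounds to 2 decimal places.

The population standard deviation σ is unknown (only the sample standard deviation s is given), so use a t-interval with df = n - 1 = 12 - 1 = 11.

For 80% confidence with df = 11, t* = 1.363 (from t-table)

Standard error: SE = s/√n = 7/√12 = 2.020726

Margin of error: E = t* × SE = 1.363 × 2.020726 = 2.7542

T-interval: x̄ ± E = 69 ± 2.7542 = (66.2458, 71.7542)

Rounded to 2 decimal places:

(66.25, 71.75)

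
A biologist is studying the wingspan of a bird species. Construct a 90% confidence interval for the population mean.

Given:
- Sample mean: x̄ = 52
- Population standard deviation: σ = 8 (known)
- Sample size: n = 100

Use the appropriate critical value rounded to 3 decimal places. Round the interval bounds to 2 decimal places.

The population standard deviation σ is known, so use a z-interval (standard normal critical value).

For 90% confidence, z* = 1.645 (from standard normal table)

Standard error: SE = σ/√n = 8/√100 = 0.800000

Margin of error: E = z* × SE = 1.645 × 0.800000 = 1.3160

Z-interval: x̄ ± E = 52 ± 1.3160 = (50.6840, 53.3160)

Rounded to 2 decimal places:

(50.68, 53.32)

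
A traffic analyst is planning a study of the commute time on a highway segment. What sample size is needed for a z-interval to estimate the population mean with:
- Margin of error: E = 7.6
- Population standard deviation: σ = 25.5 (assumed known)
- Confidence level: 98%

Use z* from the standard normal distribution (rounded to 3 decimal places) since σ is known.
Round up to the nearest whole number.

Using z* since population σ is known (z-interval formula).

For 98% confidence, z* = 2.326 (from standard normal table)

Sample size formula for z-interval: n = (z*σ/E)²

n = (2.326 × 25.5 / 7.6)²
  = (7.804342)²
  = 60.9078

Round up to the nearest whole number: n = 61

61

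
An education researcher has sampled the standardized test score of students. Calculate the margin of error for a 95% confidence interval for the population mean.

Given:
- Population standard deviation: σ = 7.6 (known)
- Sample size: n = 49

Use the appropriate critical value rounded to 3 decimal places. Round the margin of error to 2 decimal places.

The population standard deviation σ is known, so use the z-interval margin of error formula.

For 95% confidence, z* = 1.96 (from standard normal table)

Margin of error formula for z-interval: E = z* × σ/√n

E = 1.96 × 7.6/√49
  = 1.96 × 1.085714
  = 2.1280

Rounded to 2 decimal places:

2.13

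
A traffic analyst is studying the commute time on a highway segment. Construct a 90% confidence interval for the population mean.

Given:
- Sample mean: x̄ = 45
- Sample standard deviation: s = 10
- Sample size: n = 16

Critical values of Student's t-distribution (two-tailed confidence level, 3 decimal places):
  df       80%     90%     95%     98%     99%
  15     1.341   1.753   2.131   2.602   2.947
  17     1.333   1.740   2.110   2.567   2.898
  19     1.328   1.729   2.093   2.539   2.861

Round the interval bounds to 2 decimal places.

The population standard deviation σ is unknown (only the sample standard deviation s is given), so use a t-interval with df = n - 1 = 16 - 1 = 15.

For 90% confidence with df = 15, t* = 1.753 (from t-table)

Standard error: SE = s/√n = 10/√16 = 2.500000

Margin of error: E = t* × SE = 1.753 × 2.500000 = 4.3825

T-interval: x̄ ± E = 45 ± 4.3825 = (40.6175, 49.3825)

Rounded to 2 decimal places:

(40.62, 49.38)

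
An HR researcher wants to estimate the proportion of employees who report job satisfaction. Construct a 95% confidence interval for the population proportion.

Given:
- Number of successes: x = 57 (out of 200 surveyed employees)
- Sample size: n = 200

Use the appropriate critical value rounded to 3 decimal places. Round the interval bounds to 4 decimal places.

Sample proportion: p̂ = 57/200 = 0.285000

Check conditions for normal approximation:
  np̂ = 57 ≥ 10 ✓
  n(1-p̂) = 143 ≥ 10 ✓

The sample is large enough, so use a z-interval (normal approximation) for the proportion.

For 95% confidence, z* = 1.96 (from standard normal table)

Standard error: SE = √(p̂(1-p̂)/n) = √(0.285000×0.715000/200) = 0.03191982

Margin of error: E = z* × SE = 1.96 × 0.03191982 = 0.062563

Z-interval: p̂ ± E = 0.285000 ± 0.062563 = (0.222437, 0.347563)

Rounded to 4 decimal places:

(0.2224, 0.3476)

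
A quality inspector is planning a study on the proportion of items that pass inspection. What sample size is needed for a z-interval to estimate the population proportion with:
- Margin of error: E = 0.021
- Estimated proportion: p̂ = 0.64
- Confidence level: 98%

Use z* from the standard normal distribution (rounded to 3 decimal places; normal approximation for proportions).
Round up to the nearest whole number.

Using z* for proportion z-interval (normal approximation).

For 98% confidence, z* = 2.326 (from standard normal table)

Sample size formula for proportion z-interval: n = z*²p̂(1-p̂)/E²

n = 2.326² × 0.64 × 0.36 / 0.021²
  = 5.410276 × 0.2304 / 0.000441
  = 2826.5932

Round up to the nearest whole number: n = 2827

2827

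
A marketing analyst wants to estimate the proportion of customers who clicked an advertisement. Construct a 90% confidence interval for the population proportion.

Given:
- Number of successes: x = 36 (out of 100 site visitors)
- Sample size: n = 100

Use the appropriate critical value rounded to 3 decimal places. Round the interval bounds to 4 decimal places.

Sample proportion: p̂ = 36/100 = 0.360000

Check conditions for normal approximation:
  np̂ = 36 ≥ 10 ✓
  n(1-p̂) = 64 ≥ 10 ✓

The sample is large enough, so use a z-interval (normal approximation) for the proportion.

For 90% confidence, z* = 1.645 (from standard normal table)

Standard error: SE = √(p̂(1-p̂)/n) = √(0.360000×0.640000/100) = 0.04800000

Margin of error: E = z* × SE = 1.645 × 0.04800000 = 0.078960

Z-interval: p̂ ± E = 0.360000 ± 0.078960 = (0.281040, 0.438960)

Rounded to 4 decimal places:

(0.2810, 0.4390)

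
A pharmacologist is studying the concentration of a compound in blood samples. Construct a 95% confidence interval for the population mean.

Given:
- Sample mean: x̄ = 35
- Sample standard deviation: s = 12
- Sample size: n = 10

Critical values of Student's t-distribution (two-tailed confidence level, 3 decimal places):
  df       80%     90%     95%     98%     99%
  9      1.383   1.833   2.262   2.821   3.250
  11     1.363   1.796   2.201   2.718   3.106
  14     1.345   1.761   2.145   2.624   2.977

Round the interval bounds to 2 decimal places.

The population standard deviation σ is unknown (only the sample standard deviation s is given), so use a t-interval with df = n - 1 = 10 - 1 = 9.

For 95% confidence with df = 9, t* = 2.262 (from t-table)

Standard error: SE = s/√n = 12/√10 = 3.794733

Margin of error: E = t* × SE = 2.262 × 3.794733 = 8.5837

T-interval: x̄ ± E = 35 ± 8.5837 = (26.4163, 43.5837)

Rounded to 2 decimal places:

(26.42, 43.58)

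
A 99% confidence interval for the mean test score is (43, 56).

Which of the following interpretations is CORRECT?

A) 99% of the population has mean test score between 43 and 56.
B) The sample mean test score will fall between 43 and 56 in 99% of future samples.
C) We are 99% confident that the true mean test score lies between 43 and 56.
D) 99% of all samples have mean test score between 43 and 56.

A confidence interval represents our confidence in the procedure, not a probability statement about the parameter.

Key concept: If we repeated this sampling process many times and computed a 99% CI each time, about 99% of those intervals would contain the true population parameter.

For this specific interval (43, 56):
- Midpoint (point estimate): 49.5
- Margin of error: 6.5

The correct interpretation is the one stating confidence that the true parameter lies in the interval — option C.

C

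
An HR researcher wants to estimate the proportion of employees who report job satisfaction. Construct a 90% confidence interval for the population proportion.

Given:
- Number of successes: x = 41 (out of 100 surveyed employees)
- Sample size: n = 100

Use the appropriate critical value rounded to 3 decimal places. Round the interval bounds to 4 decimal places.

Sample proportion: p̂ = 41/100 = 0.410000

Check conditions for normal approximation:
  np̂ = 41 ≥ 10 ✓
  n(1-p̂) = 59 ≥ 10 ✓

The sample is large enough, so use a z-interval (normal approximation) for the proportion.

For 90% confidence, z* = 1.645 (from standard normal table)

Standard error: SE = √(p̂(1-p̂)/n) = √(0.410000×0.590000/100) = 0.04918333

Margin of error: E = z* × SE = 1.645 × 0.04918333 = 0.080907

Z-interval: p̂ ± E = 0.410000 ± 0.080907 = (0.329093, 0.490907)

Rounded to 4 decimal places:

(0.3291, 0.4909)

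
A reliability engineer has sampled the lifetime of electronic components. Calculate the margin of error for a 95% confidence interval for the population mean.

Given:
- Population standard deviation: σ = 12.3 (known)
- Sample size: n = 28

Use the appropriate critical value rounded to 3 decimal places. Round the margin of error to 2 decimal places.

The population standard deviation σ is known, so use the z-interval margin of error formula.

For 95% confidence, z* = 1.96 (from standard normal table)

Margin of error formula for z-interval: E = z* × σ/√n

E = 1.96 × 12.3/√28
  = 1.96 × 2.324482
  = 4.5560

Rounded to 2 decimal places:

4.56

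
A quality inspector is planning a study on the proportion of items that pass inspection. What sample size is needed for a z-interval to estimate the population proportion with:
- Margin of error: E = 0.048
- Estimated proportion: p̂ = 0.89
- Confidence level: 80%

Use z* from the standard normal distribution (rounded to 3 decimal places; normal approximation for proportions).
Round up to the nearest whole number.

Using z* for proportion z-interval (normal approximation).

For 80% confidence, z* = 1.282 (from standard normal table)

Sample size formula for proportion z-interval: n = z*²p̂(1-p̂)/E²

n = 1.282² × 0.89 × 0.11 / 0.048²
  = 1.643524 × 0.0979 / 0.002304
  = 69.8355

Round up to the nearest whole number: n = 70

70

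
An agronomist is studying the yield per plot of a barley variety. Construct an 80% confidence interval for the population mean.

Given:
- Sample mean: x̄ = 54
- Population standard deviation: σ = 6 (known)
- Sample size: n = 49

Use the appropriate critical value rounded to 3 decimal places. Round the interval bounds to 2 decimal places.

The population standard deviation σ is known, so use a z-interval (standard normal critical value).

For 80% confidence, z* = 1.282 (from standard normal table)

Standard error: SE = σ/√n = 6/√49 = 0.857143

Margin of error: E = z* × SE = 1.282 × 0.857143 = 1.0989

Z-interval: x̄ ± E = 54 ± 1.0989 = (52.9011, 55.0989)

Rounded to 2 decimal places:

(52.90, 55.10)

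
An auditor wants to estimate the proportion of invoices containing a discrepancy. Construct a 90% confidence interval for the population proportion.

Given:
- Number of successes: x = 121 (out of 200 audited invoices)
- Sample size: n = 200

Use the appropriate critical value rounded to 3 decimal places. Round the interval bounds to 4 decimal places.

Sample proportion: p̂ = 121/200 = 0.605000

Check conditions for normal approximation:
  np̂ = 121 ≥ 10 ✓
  n(1-p̂) = 79 ≥ 10 ✓

The sample is large enough, so use a z-interval (normal approximation) for the proportion.

For 90% confidence, z* = 1.645 (from standard normal table)

Standard error: SE = √(p̂(1-p̂)/n) = √(0.605000×0.395000/200) = 0.03456696

Margin of error: E = z* × SE = 1.645 × 0.03456696 = 0.056863

Z-interval: p̂ ± E = 0.605000 ± 0.056863 = (0.548137, 0.661863)

Rounded to 4 decimal places:

(0.5481, 0.6619)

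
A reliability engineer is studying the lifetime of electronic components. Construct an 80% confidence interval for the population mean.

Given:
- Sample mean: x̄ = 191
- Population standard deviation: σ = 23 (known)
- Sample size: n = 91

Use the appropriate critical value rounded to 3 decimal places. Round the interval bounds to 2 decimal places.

The population standard deviation σ is known, so use a z-interval (standard normal critical value).

For 80% confidence, z* = 1.282 (from standard normal table)

Standard error: SE = σ/√n = 23/√91 = 2.411055

Margin of error: E = z* × SE = 1.282 × 2.411055 = 3.0910

Z-interval: x̄ ± E = 191 ± 3.0910 = (187.9090, 194.0910)

Rounded to 2 decimal places:

(187.91, 194.09)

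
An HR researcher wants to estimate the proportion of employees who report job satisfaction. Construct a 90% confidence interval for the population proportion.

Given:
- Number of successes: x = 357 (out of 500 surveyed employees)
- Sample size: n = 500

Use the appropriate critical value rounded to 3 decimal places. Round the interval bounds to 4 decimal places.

Sample proportion: p̂ = 357/500 = 0.714000

Check conditions for normal approximation:
  np̂ = 357 ≥ 10 ✓
  n(1-p̂) = 143 ≥ 10 ✓

The sample is large enough, so use a z-interval (normal approximation) for the proportion.

For 90% confidence, z* = 1.645 (from standard normal table)

Standard error: SE = √(p̂(1-p̂)/n) = √(0.714000×0.286000/500) = 0.02020911

Margin of error: E = z* × SE = 1.645 × 0.02020911 = 0.033244

Z-interval: p̂ ± E = 0.714000 ± 0.033244 = (0.680756, 0.747244)

Rounded to 4 decimal places:

(0.6808, 0.7472)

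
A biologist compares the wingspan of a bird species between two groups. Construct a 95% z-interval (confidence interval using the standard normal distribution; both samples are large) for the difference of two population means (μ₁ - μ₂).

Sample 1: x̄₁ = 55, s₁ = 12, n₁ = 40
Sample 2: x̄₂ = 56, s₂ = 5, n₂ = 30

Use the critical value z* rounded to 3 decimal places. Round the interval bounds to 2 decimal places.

Both samples are large (n₁ = 40 ≥ 30, n₂ = 30 ≥ 30), so a z-interval for the difference of means applies.

Point estimate: x̄₁ - x̄₂ = 55 - 56 = -1

Standard error: SE = √(s₁²/n₁ + s₂²/n₂)
= √(12²/40 + 5²/30)
= √(3.600000 + 0.833333)
= 2.105548

For 95% confidence, z* = 1.96 (from standard normal table)
Margin of error: E = z* × SE = 1.96 × 2.105548 = 4.1269

Z-interval: (x̄₁ - x̄₂) ± E = -1 ± 4.1269 = (-5.1269, 3.1269)

Rounded to 2 decimal places:

(-5.13, 3.13)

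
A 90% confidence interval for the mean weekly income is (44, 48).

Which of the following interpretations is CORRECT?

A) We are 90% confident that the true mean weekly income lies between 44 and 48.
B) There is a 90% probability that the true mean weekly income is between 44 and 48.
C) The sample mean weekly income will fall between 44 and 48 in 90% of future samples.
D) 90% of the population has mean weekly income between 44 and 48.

A confidence interval represents our confidence in the procedure, not a probability statement about the parameter.

Key concept: If we repeated this sampling process many times and computed a 90% CI each time, about 90% of those intervals would contain the true population parameter.

For this specific interval (44, 48):
- Midpoint (point estimate): 46
- Margin of error: 2

The correct interpretation is the one stating confidence that the true parameter lies in the interval — option A.

A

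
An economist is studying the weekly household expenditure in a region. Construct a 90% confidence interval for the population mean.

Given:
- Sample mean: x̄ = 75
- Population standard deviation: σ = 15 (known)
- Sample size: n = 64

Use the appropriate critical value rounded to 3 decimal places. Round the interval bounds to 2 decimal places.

The population standard deviation σ is known, so use a z-interval (standard normal critical value).

For 90% confidence, z* = 1.645 (from standard normal table)

Standard error: SE = σ/√n = 15/√64 = 1.875000

Margin of error: E = z* × SE = 1.645 × 1.875000 = 3.0844

Z-interval: x̄ ± E = 75 ± 3.0844 = (71.9156, 78.0844)

Rounded to 2 decimal places:

(71.92, 78.08)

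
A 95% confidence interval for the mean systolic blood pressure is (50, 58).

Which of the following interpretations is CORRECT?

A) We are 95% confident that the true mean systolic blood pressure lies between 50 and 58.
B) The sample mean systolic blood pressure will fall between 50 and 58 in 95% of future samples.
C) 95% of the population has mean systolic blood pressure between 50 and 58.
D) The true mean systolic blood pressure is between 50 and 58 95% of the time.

A confidence interval represents our confidence in the procedure, not a probability statement about the parameter.

Key concept: If we repeated this sampling process many times and computed a 95% CI each time, about 95% of those intervals would contain the true population parameter.

For this specific interval (50, 58):
- Midpoint (point estimate): 54
- Margin of error: 4

The correct interpretation is the one stating confidence that the true parameter lies in the interval — option A.

A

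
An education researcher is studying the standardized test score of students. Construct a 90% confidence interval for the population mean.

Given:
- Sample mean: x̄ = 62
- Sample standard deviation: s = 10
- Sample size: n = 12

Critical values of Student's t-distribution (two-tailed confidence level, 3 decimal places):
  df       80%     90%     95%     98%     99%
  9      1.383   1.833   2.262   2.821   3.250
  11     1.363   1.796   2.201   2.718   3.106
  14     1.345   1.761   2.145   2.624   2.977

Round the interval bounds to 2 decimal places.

The population standard deviation σ is unknown (only the sample standard deviation s is given), so use a t-interval with df = n - 1 = 12 - 1 = 11.

For 90% confidence with df = 11, t* = 1.796 (from t-table)

Standard error: SE = s/√n = 10/√12 = 2.886751

Margin of error: E = t* × SE = 1.796 × 2.886751 = 5.1846

T-interval: x̄ ± E = 62 ± 5.1846 = (56.8154, 67.1846)

Rounded to 2 decimal places:

(56.82, 67.18)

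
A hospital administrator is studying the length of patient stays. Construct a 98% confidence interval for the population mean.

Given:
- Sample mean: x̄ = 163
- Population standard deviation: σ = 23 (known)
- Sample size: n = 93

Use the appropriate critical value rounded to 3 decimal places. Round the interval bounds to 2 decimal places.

The population standard deviation σ is known, so use a z-interval (standard normal critical value).

For 98% confidence, z* = 2.326 (from standard normal table)

Standard error: SE = σ/√n = 23/√93 = 2.384989

Margin of error: E = z* × SE = 2.326 × 2.384989 = 5.5475

Z-interval: x̄ ± E = 163 ± 5.5475 = (157.4525, 168.5475)

Rounded to 2 decimal places:

(157.45, 168.55)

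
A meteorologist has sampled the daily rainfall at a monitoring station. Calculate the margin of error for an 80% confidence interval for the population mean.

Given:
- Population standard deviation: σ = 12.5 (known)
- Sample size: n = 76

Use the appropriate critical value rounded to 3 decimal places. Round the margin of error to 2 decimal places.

The population standard deviation σ is known, so use the z-interval margin of error formula.

For 80% confidence, z* = 1.282 (from standard normal table)

Margin of error formula for z-interval: E = z* × σ/√n

E = 1.282 × 12.5/√76
  = 1.282 × 1.433848
  = 1.8382

Rounded to 2 decimal places:

1.84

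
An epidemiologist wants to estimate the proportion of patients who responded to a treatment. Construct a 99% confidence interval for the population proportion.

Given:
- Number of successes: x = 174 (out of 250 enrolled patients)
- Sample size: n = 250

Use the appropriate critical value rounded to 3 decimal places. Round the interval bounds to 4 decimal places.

Sample proportion: p̂ = 174/250 = 0.696000

Check conditions for normal approximation:
  np̂ = 174 ≥ 10 ✓
  n(1-p̂) = 76 ≥ 10 ✓

The sample is large enough, so use a z-interval (normal approximation) for the proportion.

For 99% confidence, z* = 2.576 (from standard normal table)

Standard error: SE = √(p̂(1-p̂)/n) = √(0.696000×0.304000/250) = 0.02909185

Margin of error: E = z* × SE = 2.576 × 0.02909185 = 0.074941

Z-interval: p̂ ± E = 0.696000 ± 0.074941 = (0.621059, 0.770941)

Rounded to 4 decimal places:

(0.6211, 0.7709)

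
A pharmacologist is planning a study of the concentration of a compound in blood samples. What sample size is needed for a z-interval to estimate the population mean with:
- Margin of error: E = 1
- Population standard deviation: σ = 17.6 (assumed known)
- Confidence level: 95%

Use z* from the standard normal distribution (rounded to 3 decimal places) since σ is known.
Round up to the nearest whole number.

Using z* since population σ is known (z-interval formula).

For 95% confidence, z* = 1.96 (from standard normal table)

Sample size formula for z-interval: n = (z*σ/E)²

n = (1.96 × 17.6 / 1)²
  = (34.496000)²
  = 1189.9740

Round up to the nearest whole number: n = 1190

1190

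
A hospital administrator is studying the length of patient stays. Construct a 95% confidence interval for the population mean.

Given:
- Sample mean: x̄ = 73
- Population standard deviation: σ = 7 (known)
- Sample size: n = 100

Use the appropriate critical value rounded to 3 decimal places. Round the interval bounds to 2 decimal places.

The population standard deviation σ is known, so use a z-interval (standard normal critical value).

For 95% confidence, z* = 1.96 (from standard normal table)

Standard error: SE = σ/√n = 7/√100 = 0.700000

Margin of error: E = z* × SE = 1.96 × 0.700000 = 1.3720

Z-interval: x̄ ± E = 73 ± 1.3720 = (71.6280, 74.3720)

Rounded to 2 decimal places:

(71.63, 74.37)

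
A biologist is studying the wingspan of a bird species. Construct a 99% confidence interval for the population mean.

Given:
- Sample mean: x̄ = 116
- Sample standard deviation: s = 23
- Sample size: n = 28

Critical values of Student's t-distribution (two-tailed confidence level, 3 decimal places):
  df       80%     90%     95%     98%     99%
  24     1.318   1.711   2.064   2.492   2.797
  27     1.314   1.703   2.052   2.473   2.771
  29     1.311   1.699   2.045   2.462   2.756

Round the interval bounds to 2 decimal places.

The population standard deviation σ is unknown (only the sample standard deviation s is given), so use a t-interval with df = n - 1 = 28 - 1 = 27.

For 99% confidence with df = 27, t* = 2.771 (from t-table)

Standard error: SE = s/√n = 23/√28 = 4.346591

Margin of error: E = t* × SE = 2.771 × 4.346591 = 12.0444

T-interval: x̄ ± E = 116 ± 12.0444 = (103.9556, 128.0444)

Rounded to 2 decimal places:

(103.96, 128.04)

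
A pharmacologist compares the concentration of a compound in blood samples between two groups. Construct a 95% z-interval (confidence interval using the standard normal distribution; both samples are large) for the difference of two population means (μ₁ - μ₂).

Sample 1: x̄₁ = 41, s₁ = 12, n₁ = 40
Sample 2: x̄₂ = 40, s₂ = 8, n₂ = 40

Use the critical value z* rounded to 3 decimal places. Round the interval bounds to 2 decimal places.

Both samples are large (n₁ = 40 ≥ 30, n₂ = 40 ≥ 30), so a z-interval for the difference of means applies.

Point estimate: x̄₁ - x̄₂ = 41 - 40 = 1

Standard error: SE = √(s₁²/n₁ + s₂²/n₂)
= √(12²/40 + 8²/40)
= √(3.600000 + 1.600000)
= 2.280351

For 95% confidence, z* = 1.96 (from standard normal table)
Margin of error: E = z* × SE = 1.96 × 2.280351 = 4.4695

Z-interval: (x̄₁ - x̄₂) ± E = 1 ± 4.4695 = (-3.4695, 5.4695)

Rounded to 2 decimal places:

(-3.47, 5.47)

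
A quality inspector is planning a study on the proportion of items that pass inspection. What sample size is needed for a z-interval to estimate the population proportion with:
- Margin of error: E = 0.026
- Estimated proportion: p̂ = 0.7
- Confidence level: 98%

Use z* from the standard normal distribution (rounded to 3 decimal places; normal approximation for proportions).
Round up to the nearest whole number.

Using z* for proportion z-interval (normal approximation).

For 98% confidence, z* = 2.326 (from standard normal table)

Sample size formula for proportion z-interval: n = z*²p̂(1-p̂)/E²

n = 2.326² × 0.7 × 0.3 / 0.026²
  = 5.410276 × 0.21 / 0.000676
  = 1680.7070

Round up to the nearest whole number: n = 1681

1681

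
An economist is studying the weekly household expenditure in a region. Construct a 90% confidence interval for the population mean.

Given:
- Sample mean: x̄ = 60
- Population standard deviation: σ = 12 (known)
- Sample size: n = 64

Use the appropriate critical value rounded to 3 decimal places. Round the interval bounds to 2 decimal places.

The population standard deviation σ is known, so use a z-interval (standard normal critical value).

For 90% confidence, z* = 1.645 (from standard normal table)

Standard error: SE = σ/√n = 12/√64 = 1.500000

Margin of error: E = z* × SE = 1.645 × 1.500000 = 2.4675

Z-interval: x̄ ± E = 60 ± 2.4675 = (57.5325, 62.4675)

Rounded to 2 decimal places:

(57.53, 62.47)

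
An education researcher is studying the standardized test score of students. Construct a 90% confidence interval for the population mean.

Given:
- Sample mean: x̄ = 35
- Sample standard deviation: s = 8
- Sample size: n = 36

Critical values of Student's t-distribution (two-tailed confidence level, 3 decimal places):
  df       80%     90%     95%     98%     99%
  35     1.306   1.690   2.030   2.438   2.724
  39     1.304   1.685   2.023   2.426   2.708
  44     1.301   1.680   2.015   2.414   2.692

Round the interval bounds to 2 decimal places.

The population standard deviation σ is unknown (only the sample standard deviation s is given), so use a t-interval with df = n - 1 = 36 - 1 = 35.

For 90% confidence with df = 35, t* = 1.690 (from t-table)

Standard error: SE = s/√n = 8/√36 = 1.333333

Margin of error: E = t* × SE = 1.690 × 1.333333 = 2.2533

T-interval: x̄ ± E = 35 ± 2.2533 = (32.7467, 37.2533)

Rounded to 2 decimal places:

(32.75, 37.25)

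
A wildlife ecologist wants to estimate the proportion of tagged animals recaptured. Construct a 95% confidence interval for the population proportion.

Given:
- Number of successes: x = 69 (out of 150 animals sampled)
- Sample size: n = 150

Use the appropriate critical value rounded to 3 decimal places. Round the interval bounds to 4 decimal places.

Sample proportion: p̂ = 69/150 = 0.460000

Check conditions for normal approximation:
  np̂ = 69 ≥ 10 ✓
  n(1-p̂) = 81 ≥ 10 ✓

The sample is large enough, so use a z-interval (normal approximation) for the proportion.

For 95% confidence, z* = 1.96 (from standard normal table)

Standard error: SE = √(p̂(1-p̂)/n) = √(0.460000×0.540000/150) = 0.04069398

Margin of error: E = z* × SE = 1.96 × 0.04069398 = 0.079760

Z-interval: p̂ ± E = 0.460000 ± 0.079760 = (0.380240, 0.539760)

Rounded to 4 decimal places:

(0.3802, 0.5398)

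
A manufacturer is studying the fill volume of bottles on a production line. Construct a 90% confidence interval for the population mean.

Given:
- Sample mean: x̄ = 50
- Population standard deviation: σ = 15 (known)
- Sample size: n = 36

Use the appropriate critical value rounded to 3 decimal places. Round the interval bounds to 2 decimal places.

The population standard deviation σ is known, so use a z-interval (standard normal critical value).

For 90% confidence, z* = 1.645 (from standard normal table)

Standard error: SE = σ/√n = 15/√36 = 2.500000

Margin of error: E = z* × SE = 1.645 × 2.500000 = 4.1125

Z-interval: x̄ ± E = 50 ± 4.1125 = (45.8875, 54.1125)

Rounded to 2 decimal places:

(45.89, 54.11)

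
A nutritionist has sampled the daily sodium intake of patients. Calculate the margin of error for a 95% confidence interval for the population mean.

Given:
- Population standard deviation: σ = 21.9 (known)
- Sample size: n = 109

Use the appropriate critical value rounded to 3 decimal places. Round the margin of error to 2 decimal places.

The population standard deviation σ is known, so use the z-interval margin of error formula.

For 95% confidence, z* = 1.96 (from standard normal table)

Margin of error formula for z-interval: E = z* × σ/√n

E = 1.96 × 21.9/√109
  = 1.96 × 2.097640
  = 4.1114

Rounded to 2 decimal places:

4.11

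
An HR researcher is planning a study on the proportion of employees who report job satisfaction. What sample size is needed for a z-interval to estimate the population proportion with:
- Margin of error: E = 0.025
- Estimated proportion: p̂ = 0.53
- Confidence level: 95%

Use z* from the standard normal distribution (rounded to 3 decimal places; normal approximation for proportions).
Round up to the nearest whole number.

Using z* for proportion z-interval (normal approximation).

For 95% confidence, z* = 1.96 (from standard normal table)

Sample size formula for proportion z-interval: n = z*²p̂(1-p̂)/E²

n = 1.96² × 0.53 × 0.47 / 0.025²
  = 3.8416 × 0.2491 / 0.000625
  = 1531.1081

Round up to the nearest whole number: n = 1532

1532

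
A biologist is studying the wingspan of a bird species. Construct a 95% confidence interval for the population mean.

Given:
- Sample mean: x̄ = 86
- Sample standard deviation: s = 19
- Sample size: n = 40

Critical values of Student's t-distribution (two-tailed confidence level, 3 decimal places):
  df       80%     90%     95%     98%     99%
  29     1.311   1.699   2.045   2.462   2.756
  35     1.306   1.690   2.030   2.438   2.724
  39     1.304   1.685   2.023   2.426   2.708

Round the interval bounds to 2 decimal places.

The population standard deviation σ is unknown (only the sample standard deviation s is given), so use a t-interval with df = n - 1 = 40 - 1 = 39.

For 95% confidence with df = 39, t* = 2.023 (from t-table)

Standard error: SE = s/√n = 19/√40 = 3.004164

Margin of error: E = t* × SE = 2.023 × 3.004164 = 6.0774

T-interval: x̄ ± E = 86 ± 6.0774 = (79.9226, 92.0774)

Rounded to 2 decimal places:

(79.92, 92.08)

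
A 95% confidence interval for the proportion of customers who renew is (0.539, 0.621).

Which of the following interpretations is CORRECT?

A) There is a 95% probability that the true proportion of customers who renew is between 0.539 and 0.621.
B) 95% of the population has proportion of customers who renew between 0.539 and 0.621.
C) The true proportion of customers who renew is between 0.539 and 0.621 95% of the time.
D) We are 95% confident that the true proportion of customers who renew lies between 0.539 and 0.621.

A confidence interval represents our confidence in the procedure, not a probability statement about the parameter.

Key concept: If we repeated this sampling process many times and computed a 95% CI each time, about 95% of those intervals would contain the true population parameter.

For this specific interval (0.539, 0.621):
- Midpoint (point estimate): 0.58
- Margin of error: 0.041

The correct interpretation is the one stating confidence that the true parameter lies in the interval — option D.

D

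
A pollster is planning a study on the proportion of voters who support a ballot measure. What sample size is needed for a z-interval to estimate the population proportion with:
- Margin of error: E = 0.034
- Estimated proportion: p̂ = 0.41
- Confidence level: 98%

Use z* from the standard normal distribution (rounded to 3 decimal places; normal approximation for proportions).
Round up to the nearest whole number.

Using z* for proportion z-interval (normal approximation).

For 98% confidence, z* = 2.326 (from standard normal table)

Sample size formula for proportion z-interval: n = z*²p̂(1-p̂)/E²

n = 2.326² × 0.41 × 0.59 / 0.034²
  = 5.410276 × 0.2419 / 0.001156
  = 1132.1330

Round up to the nearest whole number: n = 1133

1133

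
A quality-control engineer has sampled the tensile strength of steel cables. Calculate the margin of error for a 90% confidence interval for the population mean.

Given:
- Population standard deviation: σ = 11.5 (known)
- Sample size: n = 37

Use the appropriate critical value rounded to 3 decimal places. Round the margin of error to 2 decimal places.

The population standard deviation σ is known, so use the z-interval margin of error formula.

For 90% confidence, z* = 1.645 (from standard normal table)

Margin of error formula for z-interval: E = z* × σ/√n

E = 1.645 × 11.5/√37
  = 1.645 × 1.890588
  = 3.1100

Rounded to 2 decimal places:

3.11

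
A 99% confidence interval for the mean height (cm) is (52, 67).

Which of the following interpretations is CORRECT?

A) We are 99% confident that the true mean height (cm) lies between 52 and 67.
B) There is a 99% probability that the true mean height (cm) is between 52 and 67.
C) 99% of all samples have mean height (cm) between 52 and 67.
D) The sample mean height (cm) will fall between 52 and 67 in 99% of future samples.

A confidence interval represents our confidence in the procedure, not a probability statement about the parameter.

Key concept: If we repeated this sampling process many times and computed a 99% CI each time, about 99% of those intervals would contain the true population parameter.

For this specific interval (52, 67):
- Midpoint (point estimate): 59.5
- Margin of error: 7.5

The correct interpretation is the one stating confidence that the true parameter lies in the interval — option A.

A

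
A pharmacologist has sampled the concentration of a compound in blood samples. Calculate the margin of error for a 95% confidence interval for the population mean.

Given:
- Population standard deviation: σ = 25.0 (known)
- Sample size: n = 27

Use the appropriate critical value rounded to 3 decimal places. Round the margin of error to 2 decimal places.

The population standard deviation σ is known, so use the z-interval margin of error formula.

For 95% confidence, z* = 1.96 (from standard normal table)

Margin of error formula for z-interval: E = z* × σ/√n

E = 1.96 × 25.0/√27
  = 1.96 × 4.811252
  = 9.4301

Rounded to 2 decimal places:

9.43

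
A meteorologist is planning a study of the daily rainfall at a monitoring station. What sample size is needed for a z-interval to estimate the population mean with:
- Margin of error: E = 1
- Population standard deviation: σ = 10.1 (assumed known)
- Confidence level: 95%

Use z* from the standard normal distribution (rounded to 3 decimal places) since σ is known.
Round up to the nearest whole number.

Using z* since population σ is known (z-interval formula).

For 95% confidence, z* = 1.96 (from standard normal table)

Sample size formula for z-interval: n = (z*σ/E)²

n = (1.96 × 10.1 / 1)²
  = (19.796000)²
  = 391.8816

Round up to the nearest whole number: n = 392

392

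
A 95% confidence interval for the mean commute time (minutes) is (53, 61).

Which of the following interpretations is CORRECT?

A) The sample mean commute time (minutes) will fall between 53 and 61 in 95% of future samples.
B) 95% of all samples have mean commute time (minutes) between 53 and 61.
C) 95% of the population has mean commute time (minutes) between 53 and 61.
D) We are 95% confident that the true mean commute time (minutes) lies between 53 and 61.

A confidence interval represents our confidence in the procedure, not a probability statement about the parameter.

Key concept: If we repeated this sampling process many times and computed a 95% CI each time, about 95% of those intervals would contain the true population parameter.

For this specific interval (53, 61):
- Midpoint (point estimate): 57
- Margin of error: 4

The correct interpretation is the one stating confidence that the true parameter lies in the interval — option D.

D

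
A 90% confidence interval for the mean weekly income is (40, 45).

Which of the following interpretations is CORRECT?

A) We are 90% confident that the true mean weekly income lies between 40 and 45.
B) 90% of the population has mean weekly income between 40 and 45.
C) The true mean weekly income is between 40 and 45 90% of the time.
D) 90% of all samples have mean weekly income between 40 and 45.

A confidence interval represents our confidence in the procedure, not a probability statement about the parameter.

Key concept: If we repeated this sampling process many times and computed a 90% CI each time, about 90% of those intervals would contain the true population parameter.

For this specific interval (40, 45):
- Midpoint (point estimate): 42.5
- Margin of error: 2.5

The correct interpretation is the one stating confidence that the true parameter lies in the interval — option A.

A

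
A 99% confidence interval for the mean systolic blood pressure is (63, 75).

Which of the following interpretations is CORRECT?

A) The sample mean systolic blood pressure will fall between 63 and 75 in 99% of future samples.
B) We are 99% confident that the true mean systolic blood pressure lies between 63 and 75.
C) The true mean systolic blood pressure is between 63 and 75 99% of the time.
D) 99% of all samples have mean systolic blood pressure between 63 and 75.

A confidence interval represents our confidence in the procedure, not a probability statement about the parameter.

Key concept: If we repeated this sampling process many times and computed a 99% CI each time, about 99% of those intervals would contain the true population parameter.

For this specific interval (63, 75):
- Midpoint (point estimate): 69
- Margin of error: 6

The correct interpretation is the one stating confidence that the true parameter lies in the interval — option B.

B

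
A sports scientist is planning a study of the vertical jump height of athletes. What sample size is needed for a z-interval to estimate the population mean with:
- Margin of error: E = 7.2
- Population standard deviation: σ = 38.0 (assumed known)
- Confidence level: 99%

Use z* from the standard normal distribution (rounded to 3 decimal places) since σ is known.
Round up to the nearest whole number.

Using z* since population σ is known (z-interval formula).

For 99% confidence, z* = 2.576 (from standard normal table)

Sample size formula for z-interval: n = (z*σ/E)²

n = (2.576 × 38.0 / 7.2)²
  = (13.595556)²
  = 184.8391

Round up to the nearest whole number: n = 185

185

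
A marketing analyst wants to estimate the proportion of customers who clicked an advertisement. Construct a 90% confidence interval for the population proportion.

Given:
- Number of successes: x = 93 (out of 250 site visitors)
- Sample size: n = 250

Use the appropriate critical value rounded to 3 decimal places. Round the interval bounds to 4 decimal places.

Sample proportion: p̂ = 93/250 = 0.372000

Check conditions for normal approximation:
  np̂ = 93 ≥ 10 ✓
  n(1-p̂) = 157 ≥ 10 ✓

The sample is large enough, so use a z-interval (normal approximation) for the proportion.

For 90% confidence, z* = 1.645 (from standard normal table)

Standard error: SE = √(p̂(1-p̂)/n) = √(0.372000×0.628000/250) = 0.03056900

Margin of error: E = z* × SE = 1.645 × 0.03056900 = 0.050286

Z-interval: p̂ ± E = 0.372000 ± 0.050286 = (0.321714, 0.422286)

Rounded to 4 decimal places:

(0.3217, 0.4223)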